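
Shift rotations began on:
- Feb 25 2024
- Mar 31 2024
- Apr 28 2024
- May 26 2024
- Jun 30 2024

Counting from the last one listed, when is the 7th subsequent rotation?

Jan 26 2025

All Sundays; the gaps (35, 28, 28, 35) vary with month length.
This is the last Sunday of each month.
July 2024 ends with Sunday Jul 28 2024.
Last Sunday of August 2024: Aug 25 2024.
Last Sunday of September 2024: Sep 29 2024.
October 2024 ends with Sunday Oct 27 2024.
Last Sunday of November 2024: Nov 24 2024.
December 2024 ends with Sunday Dec 29 2024.
Last Sunday of January 2025: Jan 26 2025.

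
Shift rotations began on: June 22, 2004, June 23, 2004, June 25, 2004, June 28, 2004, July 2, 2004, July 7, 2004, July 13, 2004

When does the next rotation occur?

July 20, 2004

Intervals are 1, 2, 3, 4, 5, 6 days — an arithmetic progression with common difference 1.
Next gap: 7 days. July 13, 2004 + 7 days = July 20, 2004.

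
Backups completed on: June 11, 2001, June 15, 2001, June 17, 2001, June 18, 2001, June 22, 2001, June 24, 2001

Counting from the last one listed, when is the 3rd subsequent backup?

The gap pattern 4, 2, 1, 4, 2 repeats every 3 events.
These are the Mondays, Fridays and Sundays of each week.
The following Monday is June 25, 2001.
The following Friday is June 29, 2001.
The following Sunday is July 1, 2001.

July 1, 2001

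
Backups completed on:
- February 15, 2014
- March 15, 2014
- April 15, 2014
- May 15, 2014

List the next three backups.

June 15, 2014; July 15, 2014; August 15, 2014

The day-of-month is always 15 (28, 31, 30 days between events).
So this recurs on the 15th of each month.
Next: June 2014 → June 15, 2014.
July 2014: July 15, 2014.
Next: August 2014 → August 15, 2014.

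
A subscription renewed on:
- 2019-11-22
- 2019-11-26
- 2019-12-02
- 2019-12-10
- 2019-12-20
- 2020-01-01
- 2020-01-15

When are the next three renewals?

Gaps: 4, 6, 8, 10, 12, 14 days — each gap is 2 larger than the previous one.
Next gap: 16 days. 2020-01-15 + 16 days = 2020-01-31.
Next gap: 18 days. 2020-01-31 + 18 days = 2020-02-18.
Next gap: 20 days. 2020-02-18 + 20 days = 2020-03-09.

2020-01-31, 2020-02-18, 2020-03-09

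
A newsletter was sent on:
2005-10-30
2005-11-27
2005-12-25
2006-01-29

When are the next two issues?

These are Sundays with 28, 28, 35-day gaps.
Each is the final Sunday of its month — 2005-10-30 is past the 28th, so '4th Sunday' doesn't fit.
Last Sunday of February 2006: 2006-02-26.
March 2006 ends with Sunday 2006-03-26.

2006-02-26, 2006-03-26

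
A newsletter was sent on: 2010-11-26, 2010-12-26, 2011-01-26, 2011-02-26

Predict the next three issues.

2011-03-26, 2011-04-26, 2011-05-26

The day-of-month is always 26 (30, 31, 31 days between events).
So this recurs on the 26th of each month.
March 2011: 2011-03-26.
April 2011: 2011-04-26.
Next: May 2011 → 2011-05-26.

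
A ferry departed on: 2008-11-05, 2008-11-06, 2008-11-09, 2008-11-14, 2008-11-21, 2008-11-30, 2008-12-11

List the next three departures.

The spacing grows by 2 each time: 1, 3, 5, 7, 9, 11 days.
Next gap: 13 days. 2008-12-11 + 13 days = 2008-12-24.
Next gap: 15 days. 2008-12-24 + 15 days = 2009-01-08.
Next gap: 17 days. 2009-01-08 + 17 days = 2009-01-25.

2008-12-24, 2009-01-08, 2009-01-25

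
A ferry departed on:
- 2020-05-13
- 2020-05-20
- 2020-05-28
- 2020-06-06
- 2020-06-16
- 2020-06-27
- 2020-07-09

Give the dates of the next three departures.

2020-07-22, 2020-08-05, 2020-08-20

The spacing grows by 1 each time: 7, 8, 9, 10, 11, 12 days.
Next gap: 13 days. 2020-07-09 + 13 days = 2020-07-22.
Next gap: 14 days. 2020-07-22 + 14 days = 2020-08-05.
Next gap: 15 days. 2020-08-05 + 15 days = 2020-08-20.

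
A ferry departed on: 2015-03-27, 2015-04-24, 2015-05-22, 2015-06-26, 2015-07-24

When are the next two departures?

2015-08-28, 2015-09-25

Gaps: 28, 28, 35, 28 days — a mix of 28 and 35. Every date is a Friday.
Each is the 4th Friday of its month.
4th Friday of August 2015: 2015-08-28.
4th Friday of September 2015: 2015-09-25.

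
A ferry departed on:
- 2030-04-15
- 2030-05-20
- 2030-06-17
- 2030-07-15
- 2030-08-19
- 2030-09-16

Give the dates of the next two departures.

2030-10-21, 2030-11-18

All dates are Mondays, 35, 28, 28, 35, 28 days apart.
Specifically, the 3rd Monday of each month.
3rd Monday of October 2030: 2030-10-21.
November 2030 — 3rd Monday is 2030-11-18.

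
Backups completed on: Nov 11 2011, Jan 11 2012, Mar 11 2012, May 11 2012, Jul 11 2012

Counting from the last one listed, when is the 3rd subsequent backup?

Gaps: 61, 60, 61, 61 days — not constant. Every event is on the 11th of the month.
Pattern: the 11th of every 2 months.
September 2012: Sep 11 2012.
November 2012: Nov 11 2012.
Next: January 2013 → Jan 11 2013.

Jan 11 2013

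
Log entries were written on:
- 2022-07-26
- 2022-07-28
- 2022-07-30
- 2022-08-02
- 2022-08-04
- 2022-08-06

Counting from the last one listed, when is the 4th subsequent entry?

2022-08-16

The gap pattern 2, 2, 3, 2, 2 repeats every 3 events.
These are the Tuesdays, Thursdays and Saturdays of each week.
Next Tuesday: 2022-08-09.
The following Thursday is 2022-08-11.
The following Saturday is 2022-08-13.
The following Tuesday is 2022-08-16.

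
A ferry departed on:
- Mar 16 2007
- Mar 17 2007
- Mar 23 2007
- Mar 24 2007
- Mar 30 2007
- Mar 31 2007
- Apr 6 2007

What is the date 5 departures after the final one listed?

Apr 21 2007

The gap pattern 1, 6, 1, 6, 1, 6 repeats every 2 events.
These are the Fridays and Saturdays of each week.
Next Saturday: Apr 7 2007.
Next Friday: Apr 13 2007.
The following Saturday is Apr 14 2007.
Next Friday: Apr 20 2007.
Next Saturday: Apr 21 2007.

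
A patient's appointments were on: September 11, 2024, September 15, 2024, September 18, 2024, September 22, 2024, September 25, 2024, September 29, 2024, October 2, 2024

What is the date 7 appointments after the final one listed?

October 27, 2024

Every event lands on a Wednesday or Sunday (gaps cycle 4, 3, 4, 3, 4, 3).
So the schedule is: every Wednesday and Sunday.
Next Sunday: October 6, 2024.
The following Wednesday is October 9, 2024.
Next Sunday: October 13, 2024.
Next Wednesday: October 16, 2024.
The following Sunday is October 20, 2024.
The following Wednesday is October 23, 2024.
The following Sunday is October 27, 2024.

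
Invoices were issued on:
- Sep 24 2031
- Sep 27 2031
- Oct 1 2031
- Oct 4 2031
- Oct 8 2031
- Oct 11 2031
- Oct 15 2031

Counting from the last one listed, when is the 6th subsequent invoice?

Every event lands on a Wednesday or Saturday (gaps cycle 3, 4, 3, 4, 3, 4).
So the schedule is: every Wednesday and Saturday.
Next Saturday: Oct 18 2031.
Next Wednesday: Oct 22 2031.
The following Saturday is Oct 25 2031.
The following Wednesday is Oct 29 2031.
The following Saturday is Nov 1 2031.
The following Wednesday is Nov 5 2031.

Nov 5 2031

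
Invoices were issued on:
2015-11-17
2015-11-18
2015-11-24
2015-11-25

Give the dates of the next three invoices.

Gaps: 1, 6, 1 days — not constant, but cyclic with period 2.
The events fall on every Tuesday and Wednesday.
Next Tuesday: 2015-12-01.
The following Wednesday is 2015-12-02.
Next Tuesday: 2015-12-08.

2015-12-01, 2015-12-02, 2015-12-08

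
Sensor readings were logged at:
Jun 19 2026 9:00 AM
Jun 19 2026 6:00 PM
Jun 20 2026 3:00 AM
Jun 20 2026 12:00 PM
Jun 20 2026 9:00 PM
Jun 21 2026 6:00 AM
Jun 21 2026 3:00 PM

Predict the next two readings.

Jun 22 2026 12:00 AM, Jun 22 2026 9:00 AM

Spacing: 9, 9, 9, 9, 9, 9 h — constant 9 h.
Jun 21 2026 3:00 PM + 9 h = Jun 22 2026 12:00 AM.
Jun 22 2026 12:00 AM + 9 h = Jun 22 2026 9:00 AM.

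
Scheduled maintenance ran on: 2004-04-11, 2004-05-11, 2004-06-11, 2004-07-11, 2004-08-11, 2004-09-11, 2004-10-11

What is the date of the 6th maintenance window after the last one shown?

Each date is the 11th; the gaps (30, 31, 30, 31, 31, 30) track the month lengths.
The rule is the 11th of each month.
November 2004: 2004-11-11.
Next: December 2004 → 2004-12-11.
January 2005: 2005-01-11.
February 2005: 2005-02-11.
Next: March 2005 → 2005-03-11.
Next: April 2005 → 2005-04-11.

2005-04-11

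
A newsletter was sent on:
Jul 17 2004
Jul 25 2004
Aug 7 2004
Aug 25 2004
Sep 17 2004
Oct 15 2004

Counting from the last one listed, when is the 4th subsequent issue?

Intervals are 8, 13, 18, 23, 28 days — an arithmetic progression with common difference 5.
Next gap: 33 days. Oct 15 2004 + 33 days = Nov 17 2004.
Next gap: 38 days. Nov 17 2004 + 38 days = Dec 25 2004.
Next gap: 43 days. Dec 25 2004 + 43 days = Feb 6 2005.
Next gap: 48 days. Feb 6 2005 + 48 days = Mar 26 2005.

Mar 26 2005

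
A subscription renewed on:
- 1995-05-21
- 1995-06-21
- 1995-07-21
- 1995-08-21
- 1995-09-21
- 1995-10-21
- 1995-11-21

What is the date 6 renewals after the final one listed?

Gaps: 31, 30, 31, 31, 30, 31 days — not constant. Every event is on the 21st of the month.
Pattern: the 21st of each month.
Next: December 1995 → 1995-12-21.
Next: January 1996 → 1996-01-21.
February 1996: 1996-02-21.
March 1996: 1996-03-21.
Next: April 1996 → 1996-04-21.
May 1996: 1996-05-21.

1996-05-21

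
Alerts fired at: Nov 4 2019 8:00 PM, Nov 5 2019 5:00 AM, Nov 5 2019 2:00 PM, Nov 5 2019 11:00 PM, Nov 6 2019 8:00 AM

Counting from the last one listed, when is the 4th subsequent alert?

Nov 7 2019 8:00 PM

The interval is a steady 9 hours (9, 9, 9, 9).
Nov 6 2019 8:00 AM + 9 h = Nov 6 2019 5:00 PM.
Nov 6 2019 5:00 PM + 9 h = Nov 7 2019 2:00 AM.
Nov 7 2019 2:00 AM + 9 h = Nov 7 2019 11:00 AM.
Nov 7 2019 11:00 AM + 9 h = Nov 7 2019 8:00 PM.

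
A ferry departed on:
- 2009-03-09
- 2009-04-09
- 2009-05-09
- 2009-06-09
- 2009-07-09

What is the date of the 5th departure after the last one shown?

The day-of-month is always 9 (31, 30, 31, 30 days between events).
So this recurs on the 9th of each month.
August 2009: 2009-08-09.
September 2009: 2009-09-09.
Next: October 2009 → 2009-10-09.
Next: November 2009 → 2009-11-09.
Next: December 2009 → 2009-12-09.

2009-12-09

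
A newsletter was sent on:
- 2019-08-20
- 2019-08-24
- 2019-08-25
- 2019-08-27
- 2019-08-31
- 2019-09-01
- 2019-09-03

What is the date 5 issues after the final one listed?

2019-09-15

Every event lands on a Tuesday or Saturday or Sunday (gaps cycle 4, 1, 2, 4, 1, 2).
So the schedule is: every Tuesday, Saturday and Sunday.
Next Saturday: 2019-09-07.
Next Sunday: 2019-09-08.
The following Tuesday is 2019-09-10.
The following Saturday is 2019-09-14.
The following Sunday is 2019-09-15.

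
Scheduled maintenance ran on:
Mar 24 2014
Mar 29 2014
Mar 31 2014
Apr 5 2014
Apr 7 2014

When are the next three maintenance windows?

Gaps: 5, 2, 5, 2 days — not constant, but cyclic with period 2.
The events fall on every Monday and Saturday.
The following Saturday is Apr 12 2014.
The following Monday is Apr 14 2014.
The following Saturday is Apr 19 2014.

Apr 12 2014, Apr 14 2014, Apr 19 2014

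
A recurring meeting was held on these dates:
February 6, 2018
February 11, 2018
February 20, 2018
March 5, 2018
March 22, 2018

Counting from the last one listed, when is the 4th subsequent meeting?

July 8, 2018

Intervals are 5, 9, 13, 17 days — an arithmetic progression with common difference 4.
Next gap: 21 days. March 22, 2018 + 21 days = April 12, 2018.
Next gap: 25 days. April 12, 2018 + 25 days = May 7, 2018.
Next gap: 29 days. May 7, 2018 + 29 days = June 5, 2018.
Next gap: 33 days. June 5, 2018 + 33 days = July 8, 2018.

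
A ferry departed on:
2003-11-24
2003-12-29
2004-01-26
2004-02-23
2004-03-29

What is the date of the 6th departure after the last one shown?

2004-09-27

Every date is a Monday; gaps 35, 28, 28, 35 days.
Each is the last Monday of its month (at least one falls on the 29th or later, ruling out '4th Monday').
April 2004 ends with Monday 2004-04-26.
Last Monday of May 2004: 2004-05-31.
Last Monday of June 2004: 2004-06-28.
July 2004 ends with Monday 2004-07-26.
August 2004 ends with Monday 2004-08-30.
September 2004 ends with Monday 2004-09-27.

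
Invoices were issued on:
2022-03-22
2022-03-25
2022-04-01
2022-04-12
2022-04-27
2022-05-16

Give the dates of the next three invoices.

2022-06-08, 2022-07-05, 2022-08-05

The spacing grows by 4 each time: 3, 7, 11, 15, 19 days.
Next gap: 23 days. 2022-05-16 + 23 days = 2022-06-08.
Next gap: 27 days. 2022-06-08 + 27 days = 2022-07-05.
Next gap: 31 days. 2022-07-05 + 31 days = 2022-08-05.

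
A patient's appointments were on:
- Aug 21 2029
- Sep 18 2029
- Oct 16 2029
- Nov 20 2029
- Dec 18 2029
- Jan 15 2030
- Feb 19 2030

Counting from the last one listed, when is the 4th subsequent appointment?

Jun 18 2030

Gaps: 28, 28, 35, 28, 28, 35 days — a mix of 28 and 35. Every date is a Tuesday.
Each is the 3rd Tuesday of its month.
March 2030 — 3rd Tuesday is Mar 19 2030.
3rd Tuesday of April 2030: Apr 16 2030.
3rd Tuesday of May 2030: May 21 2030.
3rd Tuesday of June 2030: Jun 18 2030.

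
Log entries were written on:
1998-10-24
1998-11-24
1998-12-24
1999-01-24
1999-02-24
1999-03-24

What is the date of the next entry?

The day-of-month is always 24 (31, 30, 31, 31, 28 days between events).
So this recurs on the 24th of each month.
April 1999: 1999-04-24.

1999-04-24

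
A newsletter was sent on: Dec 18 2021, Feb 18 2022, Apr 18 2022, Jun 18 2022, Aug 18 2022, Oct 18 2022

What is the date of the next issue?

Dec 18 2022

The day-of-month is always 18 (62, 59, 61, 61, 61 days between events).
So this recurs on the 18th of every 2 months.
December 2022: Dec 18 2022.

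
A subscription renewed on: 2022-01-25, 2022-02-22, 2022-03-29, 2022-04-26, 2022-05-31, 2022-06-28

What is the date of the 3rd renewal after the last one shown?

2022-09-27

These are Tuesdays with 28, 35, 28, 35, 28-day gaps.
Each is the final Tuesday of its month — 2022-03-29 is past the 28th, so '4th Tuesday' doesn't fit.
July 2022 ends with Tuesday 2022-07-26.
August 2022 ends with Tuesday 2022-08-30.
September 2022 ends with Tuesday 2022-09-27.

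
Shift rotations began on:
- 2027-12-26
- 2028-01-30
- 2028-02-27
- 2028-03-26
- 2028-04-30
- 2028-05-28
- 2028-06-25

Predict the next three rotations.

2028-07-30, 2028-08-27, 2028-09-24

These are Sundays with 35, 28, 28, 35, 28, 28-day gaps.
Each is the final Sunday of its month — 2028-01-30 is past the 28th, so '4th Sunday' doesn't fit.
Last Sunday of July 2028: 2028-07-30.
August 2028 ends with Sunday 2028-08-27.
September 2028 ends with Sunday 2028-09-24.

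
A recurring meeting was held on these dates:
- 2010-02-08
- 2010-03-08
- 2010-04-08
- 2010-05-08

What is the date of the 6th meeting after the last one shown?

Each date is the 8th; the gaps (28, 31, 30) track the month lengths.
The rule is the 8th of each month.
June 2010: 2010-06-08.
July 2010: 2010-07-08.
August 2010: 2010-08-08.
September 2010: 2010-09-08.
October 2010: 2010-10-08.
November 2010: 2010-11-08.

2010-11-08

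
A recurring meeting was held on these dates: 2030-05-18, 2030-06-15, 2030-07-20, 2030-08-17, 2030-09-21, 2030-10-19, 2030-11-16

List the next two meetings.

2030-12-21, 2031-01-18

Gaps: 28, 35, 28, 35, 28, 28 days — a mix of 28 and 35. Every date is a Saturday.
Each is the 3rd Saturday of its month.
December 2030 — 3rd Saturday is 2030-12-21.
January 2031 — 3rd Saturday is 2031-01-18.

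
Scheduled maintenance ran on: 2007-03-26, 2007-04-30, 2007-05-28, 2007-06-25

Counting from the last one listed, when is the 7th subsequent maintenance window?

These are Mondays with 35, 28, 28-day gaps.
Each is the final Monday of its month — 2007-04-30 is past the 28th, so '4th Monday' doesn't fit.
July 2007 ends with Monday 2007-07-30.
Last Monday of August 2007: 2007-08-27.
September 2007 ends with Monday 2007-09-24.
October 2007 ends with Monday 2007-10-29.
Last Monday of November 2007: 2007-11-26.
December 2007 ends with Monday 2007-12-31.
Last Monday of January 2008: 2008-01-28.

2008-01-28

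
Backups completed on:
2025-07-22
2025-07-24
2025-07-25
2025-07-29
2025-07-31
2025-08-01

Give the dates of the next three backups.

The gap pattern 2, 1, 4, 2, 1 repeats every 3 events.
These are the Tuesdays, Thursdays and Fridays of each week.
The following Tuesday is 2025-08-05.
The following Thursday is 2025-08-07.
Next Friday: 2025-08-08.

2025-08-05, 2025-08-07, 2025-08-08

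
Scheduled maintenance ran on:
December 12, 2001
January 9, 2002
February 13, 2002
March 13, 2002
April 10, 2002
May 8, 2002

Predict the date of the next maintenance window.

June 12, 2002

These are Wednesdays at 28- or 35-day spacing (28, 35, 28, 28, 28).
The pattern: 2nd Wednesday of the month.
June 2002 — 2nd Wednesday is June 12, 2002.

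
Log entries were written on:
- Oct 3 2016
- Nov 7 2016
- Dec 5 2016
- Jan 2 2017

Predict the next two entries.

These are Mondays at 28- or 35-day spacing (35, 28, 28).
The pattern: 1st Monday of the month.
1st Monday of February 2017: Feb 6 2017.
March 2017 — 1st Monday is Mar 6 2017.

Feb 6 2017, Mar 6 2017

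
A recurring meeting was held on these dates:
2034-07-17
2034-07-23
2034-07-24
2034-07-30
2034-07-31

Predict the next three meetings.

2034-08-06, 2034-08-07, 2034-08-13

Every event lands on a Monday or Sunday (gaps cycle 6, 1, 6, 1).
So the schedule is: every Monday and Sunday.
The following Sunday is 2034-08-06.
The following Monday is 2034-08-07.
The following Sunday is 2034-08-13.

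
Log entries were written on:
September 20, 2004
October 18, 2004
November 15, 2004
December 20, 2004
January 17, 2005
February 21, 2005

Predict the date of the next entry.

All dates are Mondays, 28, 28, 35, 28, 35 days apart.
Specifically, the 3rd Monday of each month.
3rd Monday of March 2005: March 21, 2005.

March 21, 2005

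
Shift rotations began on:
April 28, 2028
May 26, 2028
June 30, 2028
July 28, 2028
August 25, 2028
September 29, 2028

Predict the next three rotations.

October 27, 2028; November 24, 2028; December 29, 2028

These are Fridays with 28, 35, 28, 28, 35-day gaps.
Each is the final Friday of its month — June 30, 2028 is past the 28th, so '4th Friday' doesn't fit.
Last Friday of October 2028: October 27, 2028.
Last Friday of November 2028: November 24, 2028.
December 2028 ends with Friday December 29, 2028.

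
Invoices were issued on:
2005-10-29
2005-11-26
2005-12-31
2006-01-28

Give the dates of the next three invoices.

2006-02-25, 2006-03-25, 2006-04-29

These are Saturdays with 28, 35, 28-day gaps.
Each is the final Saturday of its month — 2005-10-29 is past the 28th, so '4th Saturday' doesn't fit.
February 2006 ends with Saturday 2006-02-25.
Last Saturday of March 2006: 2006-03-25.
Last Saturday of April 2006: 2006-04-29.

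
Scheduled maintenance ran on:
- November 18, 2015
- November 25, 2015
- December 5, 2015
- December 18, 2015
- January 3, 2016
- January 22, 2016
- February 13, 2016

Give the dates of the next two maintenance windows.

March 9, 2016; April 6, 2016

The spacing grows by 3 each time: 7, 10, 13, 16, 19, 22 days.
Next gap: 25 days. February 13, 2016 + 25 days = March 9, 2016.
Next gap: 28 days. March 9, 2016 + 28 days = April 6, 2016.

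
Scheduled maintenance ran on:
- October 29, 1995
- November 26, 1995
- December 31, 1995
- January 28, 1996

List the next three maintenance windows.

Every date is a Sunday; gaps 28, 35, 28 days.
Each is the last Sunday of its month (at least one falls on the 29th or later, ruling out '4th Sunday').
Last Sunday of February 1996: February 25, 1996.
March 1996 ends with Sunday March 31, 1996.
Last Sunday of April 1996: April 28, 1996.

February 25, 1996; March 31, 1996; April 28, 1996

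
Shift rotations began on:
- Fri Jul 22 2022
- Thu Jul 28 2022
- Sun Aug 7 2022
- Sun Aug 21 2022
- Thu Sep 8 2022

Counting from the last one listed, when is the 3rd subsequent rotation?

Fri Nov 25 2022

Gaps: 6, 10, 14, 18 days — each gap is 4 larger than the previous one.
Next gap: 22 days. Thu Sep 8 2022 + 22 days = Fri Sep 30 2022.
Next gap: 26 days. Fri Sep 30 2022 + 26 days = Wed Oct 26 2022.
Next gap: 30 days. Wed Oct 26 2022 + 30 days = Fri Nov 25 2022.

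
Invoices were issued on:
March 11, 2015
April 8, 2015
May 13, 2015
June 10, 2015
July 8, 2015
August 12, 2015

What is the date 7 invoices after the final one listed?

All dates are Wednesdays, 28, 35, 28, 28, 35 days apart.
Specifically, the 2nd Wednesday of each month.
September 2015 — 2nd Wednesday is September 9, 2015.
2nd Wednesday of October 2015: October 14, 2015.
2nd Wednesday of November 2015: November 11, 2015.
2nd Wednesday of December 2015: December 9, 2015.
2nd Wednesday of January 2016: January 13, 2016.
February 2016 — 2nd Wednesday is February 10, 2016.
March 2016 — 2nd Wednesday is March 9, 2016.

March 9, 2016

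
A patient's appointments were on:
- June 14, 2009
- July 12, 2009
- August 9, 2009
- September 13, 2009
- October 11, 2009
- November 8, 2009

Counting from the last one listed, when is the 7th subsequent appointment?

June 13, 2010

Gaps: 28, 28, 35, 28, 28 days — a mix of 28 and 35. Every date is a Sunday.
Each is the 2nd Sunday of its month.
2nd Sunday of December 2009: December 13, 2009.
January 2010 — 2nd Sunday is January 10, 2010.
2nd Sunday of February 2010: February 14, 2010.
2nd Sunday of March 2010: March 14, 2010.
2nd Sunday of April 2010: April 11, 2010.
May 2010 — 2nd Sunday is May 9, 2010.
June 2010 — 2nd Sunday is June 13, 2010.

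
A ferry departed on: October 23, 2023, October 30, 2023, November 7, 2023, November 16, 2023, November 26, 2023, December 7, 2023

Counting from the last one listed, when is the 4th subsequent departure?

January 30, 2024

The spacing grows by 1 each time: 7, 8, 9, 10, 11 days.
Next gap: 12 days. December 7, 2023 + 12 days = December 19, 2023.
Next gap: 13 days. December 19, 2023 + 13 days = January 1, 2024.
Next gap: 14 days. January 1, 2024 + 14 days = January 15, 2024.
Next gap: 15 days. January 15, 2024 + 15 days = January 30, 2024.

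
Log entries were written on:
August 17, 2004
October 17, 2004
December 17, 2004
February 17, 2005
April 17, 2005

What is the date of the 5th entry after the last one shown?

February 17, 2006

Gaps: 61, 61, 62, 59 days — not constant. Every event is on the 17th of the month.
Pattern: the 17th of every 2 months.
June 2005: June 17, 2005.
August 2005: August 17, 2005.
Next: October 2005 → October 17, 2005.
December 2005: December 17, 2005.
February 2006: February 17, 2006.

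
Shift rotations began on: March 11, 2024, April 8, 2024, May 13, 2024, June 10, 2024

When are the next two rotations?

Gaps: 28, 35, 28 days — a mix of 28 and 35. Every date is a Monday.
Each is the 2nd Monday of its month.
July 2024 — 2nd Monday is July 8, 2024.
2nd Monday of August 2024: August 12, 2024.

July 8, 2024; August 12, 2024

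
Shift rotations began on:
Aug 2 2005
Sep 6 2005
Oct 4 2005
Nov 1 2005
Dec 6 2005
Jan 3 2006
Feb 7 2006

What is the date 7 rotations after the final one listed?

These are Tuesdays at 28- or 35-day spacing (35, 28, 28, 35, 28, 35).
The pattern: 1st Tuesday of the month.
1st Tuesday of March 2006: Mar 7 2006.
1st Tuesday of April 2006: Apr 4 2006.
1st Tuesday of May 2006: May 2 2006.
June 2006 — 1st Tuesday is Jun 6 2006.
1st Tuesday of July 2006: Jul 4 2006.
1st Tuesday of August 2006: Aug 1 2006.
1st Tuesday of September 2006: Sep 5 2006.

Sep 5 2006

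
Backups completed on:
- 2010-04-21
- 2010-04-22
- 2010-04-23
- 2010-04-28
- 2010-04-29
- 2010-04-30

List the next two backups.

2010-05-05, 2010-05-06

Gaps: 1, 1, 5, 1, 1 days — not constant, but cyclic with period 3.
The events fall on every Wednesday, Thursday and Friday.
The following Wednesday is 2010-05-05.
The following Thursday is 2010-05-06.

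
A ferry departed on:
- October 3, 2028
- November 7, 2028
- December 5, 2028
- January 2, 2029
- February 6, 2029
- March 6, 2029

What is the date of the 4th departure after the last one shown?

July 3, 2029

Gaps: 35, 28, 28, 35, 28 days — a mix of 28 and 35. Every date is a Tuesday.
Each is the 1st Tuesday of its month.
1st Tuesday of April 2029: April 3, 2029.
May 2029 — 1st Tuesday is May 1, 2029.
1st Tuesday of June 2029: June 5, 2029.
July 2029 — 1st Tuesday is July 3, 2029.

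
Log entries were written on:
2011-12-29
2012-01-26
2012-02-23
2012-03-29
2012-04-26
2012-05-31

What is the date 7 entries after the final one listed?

These are Thursdays with 28, 28, 35, 28, 35-day gaps.
Each is the final Thursday of its month — 2011-12-29 is past the 28th, so '4th Thursday' doesn't fit.
Last Thursday of June 2012: 2012-06-28.
Last Thursday of July 2012: 2012-07-26.
August 2012 ends with Thursday 2012-08-30.
Last Thursday of September 2012: 2012-09-27.
October 2012 ends with Thursday 2012-10-25.
November 2012 ends with Thursday 2012-11-29.
Last Thursday of December 2012: 2012-12-27.

2012-12-27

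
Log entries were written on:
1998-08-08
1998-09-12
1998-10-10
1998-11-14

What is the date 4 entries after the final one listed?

1999-03-13

Gaps: 35, 28, 35 days — a mix of 28 and 35. Every date is a Saturday.
Each is the 2nd Saturday of its month.
December 1998 — 2nd Saturday is 1998-12-12.
2nd Saturday of January 1999: 1999-01-09.
2nd Saturday of February 1999: 1999-02-13.
2nd Saturday of March 1999: 1999-03-13.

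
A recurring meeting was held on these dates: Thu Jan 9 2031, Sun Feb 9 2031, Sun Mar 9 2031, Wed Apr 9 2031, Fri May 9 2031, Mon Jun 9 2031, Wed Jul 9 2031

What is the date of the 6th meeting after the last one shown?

The day-of-month is always 9 (31, 28, 31, 30, 31, 30 days between events).
So this recurs on the 9th of each month.
Next: August 2031 → Sat Aug 9 2031.
Next: September 2031 → Tue Sep 9 2031.
Next: October 2031 → Thu Oct 9 2031.
Next: November 2031 → Sun Nov 9 2031.
Next: December 2031 → Tue Dec 9 2031.
January 2032: Fri Jan 9 2032.

Fri Jan 9 2032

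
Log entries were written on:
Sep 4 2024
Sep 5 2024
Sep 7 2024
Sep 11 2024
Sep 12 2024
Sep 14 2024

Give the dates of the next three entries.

Sep 18 2024, Sep 19 2024, Sep 21 2024

Every event lands on a Wednesday or Thursday or Saturday (gaps cycle 1, 2, 4, 1, 2).
So the schedule is: every Wednesday, Thursday and Saturday.
Next Wednesday: Sep 18 2024.
Next Thursday: Sep 19 2024.
Next Saturday: Sep 21 2024.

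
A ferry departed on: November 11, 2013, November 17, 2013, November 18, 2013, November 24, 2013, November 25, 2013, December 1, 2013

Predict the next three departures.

Gaps: 6, 1, 6, 1, 6 days — not constant, but cyclic with period 2.
The events fall on every Monday and Sunday.
Next Monday: December 2, 2013.
The following Sunday is December 8, 2013.
The following Monday is December 9, 2013.

December 2, 2013; December 8, 2013; December 9, 2013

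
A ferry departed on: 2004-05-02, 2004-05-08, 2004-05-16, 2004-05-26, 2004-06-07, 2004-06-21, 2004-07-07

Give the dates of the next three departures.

The spacing grows by 2 each time: 6, 8, 10, 12, 14, 16 days.
Next gap: 18 days. 2004-07-07 + 18 days = 2004-07-25.
Next gap: 20 days. 2004-07-25 + 20 days = 2004-08-14.
Next gap: 22 days. 2004-08-14 + 22 days = 2004-09-05.

2004-07-25, 2004-08-14, 2004-09-05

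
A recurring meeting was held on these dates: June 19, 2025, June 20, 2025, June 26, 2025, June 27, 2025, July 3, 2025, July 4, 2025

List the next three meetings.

July 10, 2025; July 11, 2025; July 17, 2025

Every event lands on a Thursday or Friday (gaps cycle 1, 6, 1, 6, 1).
So the schedule is: every Thursday and Friday.
Next Thursday: July 10, 2025.
Next Friday: July 11, 2025.
Next Thursday: July 17, 2025.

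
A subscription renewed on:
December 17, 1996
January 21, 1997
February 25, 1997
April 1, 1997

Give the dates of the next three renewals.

Gaps between consecutive events: 35, 35, 35 days — a constant 35-day interval.
April 1, 1997 + 35 days = May 6, 1997.
May 6, 1997 + 35 days = June 10, 1997.
June 10, 1997 + 35 days = July 15, 1997.

May 6, 1997; June 10, 1997; July 15, 1997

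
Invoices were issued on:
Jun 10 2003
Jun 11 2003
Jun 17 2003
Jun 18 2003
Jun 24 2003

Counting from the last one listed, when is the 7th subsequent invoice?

The gap pattern 1, 6, 1, 6 repeats every 2 events.
These are the Tuesdays and Wednesdays of each week.
The following Wednesday is Jun 25 2003.
The following Tuesday is Jul 1 2003.
Next Wednesday: Jul 2 2003.
The following Tuesday is Jul 8 2003.
Next Wednesday: Jul 9 2003.
The following Tuesday is Jul 15 2003.
The following Wednesday is Jul 16 2003.

Jul 16 2003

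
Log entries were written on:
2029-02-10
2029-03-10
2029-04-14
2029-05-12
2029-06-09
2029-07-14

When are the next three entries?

All dates are Saturdays, 28, 35, 28, 28, 35 days apart.
Specifically, the 2nd Saturday of each month.
2nd Saturday of August 2029: 2029-08-11.
2nd Saturday of September 2029: 2029-09-08.
2nd Saturday of October 2029: 2029-10-13.

2029-08-11, 2029-09-08, 2029-10-13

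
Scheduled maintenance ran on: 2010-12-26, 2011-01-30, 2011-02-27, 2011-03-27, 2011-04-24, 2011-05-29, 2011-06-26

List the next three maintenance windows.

2011-07-31, 2011-08-28, 2011-09-25

These are Sundays with 35, 28, 28, 28, 35, 28-day gaps.
Each is the final Sunday of its month — 2011-01-30 is past the 28th, so '4th Sunday' doesn't fit.
Last Sunday of July 2011: 2011-07-31.
August 2011 ends with Sunday 2011-08-28.
September 2011 ends with Sunday 2011-09-25.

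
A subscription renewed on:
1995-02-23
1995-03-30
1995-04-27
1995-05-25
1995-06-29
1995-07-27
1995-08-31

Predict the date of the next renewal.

1995-09-28

Every date is a Thursday; gaps 35, 28, 28, 35, 28, 35 days.
Each is the last Thursday of its month (at least one falls on the 29th or later, ruling out '4th Thursday').
September 1995 ends with Thursday 1995-09-28.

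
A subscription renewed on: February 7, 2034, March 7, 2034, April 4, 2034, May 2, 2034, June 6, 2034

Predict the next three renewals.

July 4, 2034; August 1, 2034; September 5, 2034

These are Tuesdays at 28- or 35-day spacing (28, 28, 28, 35).
The pattern: 1st Tuesday of the month.
July 2034 — 1st Tuesday is July 4, 2034.
1st Tuesday of August 2034: August 1, 2034.
September 2034 — 1st Tuesday is September 5, 2034.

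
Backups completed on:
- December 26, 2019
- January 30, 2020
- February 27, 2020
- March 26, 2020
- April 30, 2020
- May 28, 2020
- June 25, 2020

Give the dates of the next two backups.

July 30, 2020; August 27, 2020

These are Thursdays with 35, 28, 28, 35, 28, 28-day gaps.
Each is the final Thursday of its month — January 30, 2020 is past the 28th, so '4th Thursday' doesn't fit.
Last Thursday of July 2020: July 30, 2020.
August 2020 ends with Thursday August 27, 2020.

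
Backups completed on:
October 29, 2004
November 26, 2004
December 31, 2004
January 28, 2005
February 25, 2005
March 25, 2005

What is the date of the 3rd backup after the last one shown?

June 24, 2005

Every date is a Friday; gaps 28, 35, 28, 28, 28 days.
Each is the last Friday of its month (at least one falls on the 29th or later, ruling out '4th Friday').
Last Friday of April 2005: April 29, 2005.
Last Friday of May 2005: May 27, 2005.
June 2005 ends with Friday June 24, 2005.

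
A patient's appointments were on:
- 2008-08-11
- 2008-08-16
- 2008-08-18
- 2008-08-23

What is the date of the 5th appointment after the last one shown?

2008-09-08

Every event lands on a Monday or Saturday (gaps cycle 5, 2, 5).
So the schedule is: every Monday and Saturday.
Next Monday: 2008-08-25.
The following Saturday is 2008-08-30.
The following Monday is 2008-09-01.
Next Saturday: 2008-09-06.
Next Monday: 2008-09-08.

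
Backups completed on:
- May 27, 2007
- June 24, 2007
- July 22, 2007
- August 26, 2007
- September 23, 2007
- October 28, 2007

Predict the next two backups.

These are Sundays at 28- or 35-day spacing (28, 28, 35, 28, 35).
The pattern: 4th Sunday of the month.
November 2007 — 4th Sunday is November 25, 2007.
December 2007 — 4th Sunday is December 23, 2007.

November 25, 2007; December 23, 2007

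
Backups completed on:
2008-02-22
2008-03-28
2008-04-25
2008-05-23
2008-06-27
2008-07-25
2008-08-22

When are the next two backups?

2008-09-26, 2008-10-24

Gaps: 35, 28, 28, 35, 28, 28 days — a mix of 28 and 35. Every date is a Friday.
Each is the 4th Friday of its month.
4th Friday of September 2008: 2008-09-26.
October 2008 — 4th Friday is 2008-10-24.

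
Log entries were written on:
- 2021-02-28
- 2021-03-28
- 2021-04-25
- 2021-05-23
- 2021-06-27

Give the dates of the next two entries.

All dates are Sundays, 28, 28, 28, 35 days apart.
Specifically, the 4th Sunday of each month.
4th Sunday of July 2021: 2021-07-25.
August 2021 — 4th Sunday is 2021-08-22.

2021-07-25, 2021-08-22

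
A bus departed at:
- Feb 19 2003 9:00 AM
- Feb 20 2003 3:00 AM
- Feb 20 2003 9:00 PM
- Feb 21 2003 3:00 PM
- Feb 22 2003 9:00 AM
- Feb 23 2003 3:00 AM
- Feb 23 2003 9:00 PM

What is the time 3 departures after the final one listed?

Spacing: 18, 18, 18, 18, 18, 18 h — constant 18 h.
Feb 23 2003 9:00 PM + 18 h = Feb 24 2003 3:00 PM.
Feb 24 2003 3:00 PM + 18 h = Feb 25 2003 9:00 AM.
Feb 25 2003 9:00 AM + 18 h = Feb 26 2003 3:00 AM.

Feb 26 2003 3:00 AM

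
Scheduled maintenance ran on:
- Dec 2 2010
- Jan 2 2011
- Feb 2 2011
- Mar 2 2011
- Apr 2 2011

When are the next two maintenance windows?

May 2 2011, Jun 2 2011

The day-of-month is always 2 (31, 31, 28, 31 days between events).
So this recurs on the 2nd of each month.
May 2011: May 2 2011.
Next: June 2011 → Jun 2 2011.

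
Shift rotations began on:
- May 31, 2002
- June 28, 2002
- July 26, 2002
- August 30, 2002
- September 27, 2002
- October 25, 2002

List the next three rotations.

All Fridays; the gaps (28, 28, 35, 28, 28) vary with month length.
This is the last Friday of each month.
November 2002 ends with Friday November 29, 2002.
Last Friday of December 2002: December 27, 2002.
Last Friday of January 2003: January 31, 2003.

November 29, 2002; December 27, 2002; January 31, 2003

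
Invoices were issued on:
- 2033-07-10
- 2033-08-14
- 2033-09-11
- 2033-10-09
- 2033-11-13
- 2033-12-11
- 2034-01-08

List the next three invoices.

Gaps: 35, 28, 28, 35, 28, 28 days — a mix of 28 and 35. Every date is a Sunday.
Each is the 2nd Sunday of its month.
2nd Sunday of February 2034: 2034-02-12.
2nd Sunday of March 2034: 2034-03-12.
April 2034 — 2nd Sunday is 2034-04-09.

2034-02-12, 2034-03-12, 2034-04-09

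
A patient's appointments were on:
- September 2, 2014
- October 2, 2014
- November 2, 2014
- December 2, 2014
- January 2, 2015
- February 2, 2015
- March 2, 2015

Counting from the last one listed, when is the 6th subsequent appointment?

September 2, 2015

The day-of-month is always 2 (30, 31, 30, 31, 31, 28 days between events).
So this recurs on the 2nd of each month.
April 2015: April 2, 2015.
Next: May 2015 → May 2, 2015.
Next: June 2015 → June 2, 2015.
Next: July 2015 → July 2, 2015.
Next: August 2015 → August 2, 2015.
Next: September 2015 → September 2, 2015.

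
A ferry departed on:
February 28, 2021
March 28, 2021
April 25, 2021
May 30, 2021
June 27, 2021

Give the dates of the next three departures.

All Sundays; the gaps (28, 28, 35, 28) vary with month length.
This is the last Sunday of each month.
July 2021 ends with Sunday July 25, 2021.
August 2021 ends with Sunday August 29, 2021.
September 2021 ends with Sunday September 26, 2021.

July 25, 2021; August 29, 2021; September 26, 2021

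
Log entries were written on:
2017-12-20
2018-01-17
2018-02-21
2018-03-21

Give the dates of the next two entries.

2018-04-18, 2018-05-16

These are Wednesdays at 28- or 35-day spacing (28, 35, 28).
The pattern: 3rd Wednesday of the month.
April 2018 — 3rd Wednesday is 2018-04-18.
May 2018 — 3rd Wednesday is 2018-05-16.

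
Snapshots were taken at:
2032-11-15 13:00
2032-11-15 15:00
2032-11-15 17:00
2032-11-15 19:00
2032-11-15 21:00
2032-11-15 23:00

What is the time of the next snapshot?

Gaps: 2, 2, 2, 2, 2 hours — each event is 2 hours after the previous one.
2032-11-15 23:00 + 2 h = 2032-11-16 01:00.

2032-11-16 01:00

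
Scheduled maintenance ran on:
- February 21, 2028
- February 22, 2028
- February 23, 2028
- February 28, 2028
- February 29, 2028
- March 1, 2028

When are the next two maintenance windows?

Every event lands on a Monday or Tuesday or Wednesday (gaps cycle 1, 1, 5, 1, 1).
So the schedule is: every Monday, Tuesday and Wednesday.
The following Monday is March 6, 2028.
Next Tuesday: March 7, 2028.

March 6, 2028; March 7, 2028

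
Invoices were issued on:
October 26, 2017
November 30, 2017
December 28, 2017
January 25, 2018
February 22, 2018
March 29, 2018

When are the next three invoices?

These are Thursdays with 35, 28, 28, 28, 35-day gaps.
Each is the final Thursday of its month — November 30, 2017 is past the 28th, so '4th Thursday' doesn't fit.
April 2018 ends with Thursday April 26, 2018.
Last Thursday of May 2018: May 31, 2018.
June 2018 ends with Thursday June 28, 2018.

April 26, 2018; May 31, 2018; June 28, 2018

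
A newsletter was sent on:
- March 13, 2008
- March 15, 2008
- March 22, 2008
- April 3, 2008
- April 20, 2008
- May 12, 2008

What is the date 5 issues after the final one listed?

The spacing grows by 5 each time: 2, 7, 12, 17, 22 days.
Next gap: 27 days. May 12, 2008 + 27 days = June 8, 2008.
Next gap: 32 days. June 8, 2008 + 32 days = July 10, 2008.
Next gap: 37 days. July 10, 2008 + 37 days = August 16, 2008.
Next gap: 42 days. August 16, 2008 + 42 days = September 27, 2008.
Next gap: 47 days. September 27, 2008 + 47 days = November 13, 2008.

November 13, 2008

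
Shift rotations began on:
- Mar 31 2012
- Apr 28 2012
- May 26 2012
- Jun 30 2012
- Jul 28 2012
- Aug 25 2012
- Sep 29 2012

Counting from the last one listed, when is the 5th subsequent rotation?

Feb 23 2013

These are Saturdays with 28, 28, 35, 28, 28, 35-day gaps.
Each is the final Saturday of its month — Mar 31 2012 is past the 28th, so '4th Saturday' doesn't fit.
October 2012 ends with Saturday Oct 27 2012.
Last Saturday of November 2012: Nov 24 2012.
December 2012 ends with Saturday Dec 29 2012.
January 2013 ends with Saturday Jan 26 2013.
February 2013 ends with Saturday Feb 23 2013.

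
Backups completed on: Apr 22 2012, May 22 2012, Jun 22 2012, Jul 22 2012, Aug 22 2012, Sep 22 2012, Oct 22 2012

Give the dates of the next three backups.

Nov 22 2012, Dec 22 2012, Jan 22 2013

Each date is the 22nd; the gaps (30, 31, 30, 31, 31, 30) track the month lengths.
The rule is the 22nd of each month.
Next: November 2012 → Nov 22 2012.
Next: December 2012 → Dec 22 2012.
January 2013: Jan 22 2013.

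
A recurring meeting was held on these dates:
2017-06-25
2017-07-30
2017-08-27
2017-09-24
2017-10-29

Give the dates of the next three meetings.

These are Sundays with 35, 28, 28, 35-day gaps.
Each is the final Sunday of its month — 2017-07-30 is past the 28th, so '4th Sunday' doesn't fit.
Last Sunday of November 2017: 2017-11-26.
December 2017 ends with Sunday 2017-12-31.
Last Sunday of January 2018: 2018-01-28.

2017-11-26, 2017-12-31, 2018-01-28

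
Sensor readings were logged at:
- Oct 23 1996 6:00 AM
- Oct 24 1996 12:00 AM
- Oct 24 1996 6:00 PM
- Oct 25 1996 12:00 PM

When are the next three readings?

The interval is a steady 18 hours (18, 18, 18).
Oct 25 1996 12:00 PM + 18 h = Oct 26 1996 6:00 AM.
Oct 26 1996 6:00 AM + 18 h = Oct 27 1996 12:00 AM.
Oct 27 1996 12:00 AM + 18 h = Oct 27 1996 6:00 PM.

Oct 26 1996 6:00 AM, Oct 27 1996 12:00 AM, Oct 27 1996 6:00 PM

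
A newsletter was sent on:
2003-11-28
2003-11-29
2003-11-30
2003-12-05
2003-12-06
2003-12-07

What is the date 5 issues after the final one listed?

Every event lands on a Friday or Saturday or Sunday (gaps cycle 1, 1, 5, 1, 1).
So the schedule is: every Friday, Saturday and Sunday.
The following Friday is 2003-12-12.
The following Saturday is 2003-12-13.
Next Sunday: 2003-12-14.
Next Friday: 2003-12-19.
The following Saturday is 2003-12-20.

2003-12-20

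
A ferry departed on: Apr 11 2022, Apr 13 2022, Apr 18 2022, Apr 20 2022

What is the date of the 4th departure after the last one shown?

May 4 2022

Gaps: 2, 5, 2 days — not constant, but cyclic with period 2.
The events fall on every Monday and Wednesday.
The following Monday is Apr 25 2022.
Next Wednesday: Apr 27 2022.
Next Monday: May 2 2022.
The following Wednesday is May 4 2022.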